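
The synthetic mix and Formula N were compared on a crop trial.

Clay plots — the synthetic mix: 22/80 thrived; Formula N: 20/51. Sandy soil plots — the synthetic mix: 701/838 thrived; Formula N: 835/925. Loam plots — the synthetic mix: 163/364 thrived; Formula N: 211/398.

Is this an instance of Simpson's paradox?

Clay: the synthetic mix 22/80 = 27.5%, Formula N 20/51 = 39.2% → Formula N
Sandy soil: the synthetic mix 701/838 = 83.7%, Formula N 835/925 = 90.3% → Formula N
Loam: the synthetic mix 163/364 = 44.8%, Formula N 211/398 = 53.0% → Formula N
Overall: the synthetic mix 886/1282 = 69.1%, Formula N 1066/1374 = 77.6% → Formula N
Formula N wins overall and in every soil group — no reversal.

No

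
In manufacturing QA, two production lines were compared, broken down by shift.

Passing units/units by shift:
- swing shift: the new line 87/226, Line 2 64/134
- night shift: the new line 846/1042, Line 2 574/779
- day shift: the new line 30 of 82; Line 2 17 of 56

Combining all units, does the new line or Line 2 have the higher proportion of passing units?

the new line

Swing shift: the new line 87/226 = 38.5%, Line 2 64/134 = 47.8% → Line 2
Night shift: the new line 846/1042 = 81.2%, Line 2 574/779 = 73.7% → the new line
Day shift: the new line 30/82 = 36.6%, Line 2 17/56 = 30.4% → the new line
Overall: the new line 963/1350 = 71.3%, Line 2 655/969 = 67.6% → the new line
(Neither sweeps every shift group, but the new line has the higher pooled rate.)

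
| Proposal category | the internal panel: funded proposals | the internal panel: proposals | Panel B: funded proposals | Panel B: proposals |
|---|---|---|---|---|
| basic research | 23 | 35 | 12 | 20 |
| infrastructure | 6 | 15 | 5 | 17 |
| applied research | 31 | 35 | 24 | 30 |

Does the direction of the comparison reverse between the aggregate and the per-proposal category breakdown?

No

Basic research: the internal panel 23/35 = 65.7%, Panel B 12/20 = 60.0% → the internal panel
Infrastructure: the internal panel 6/15 = 40.0%, Panel B 5/17 = 29.4% → the internal panel
Applied research: the internal panel 31/35 = 88.6%, Panel B 24/30 = 80.0% → the internal panel
Overall: the internal panel 60/85 = 70.6%, Panel B 41/67 = 61.2% → the internal panel
The internal panel wins overall and in every proposal group — no reversal.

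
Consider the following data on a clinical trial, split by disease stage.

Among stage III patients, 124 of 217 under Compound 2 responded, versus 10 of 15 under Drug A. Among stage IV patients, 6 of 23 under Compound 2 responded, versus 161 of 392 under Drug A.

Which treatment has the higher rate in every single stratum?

Stage III: Compound 2 124/217 = 57.1%, Drug A 10/15 = 66.7% → Drug A
Stage IV: Compound 2 6/23 = 26.1%, Drug A 161/392 = 41.1% → Drug A
Drug A has the higher rate in both groups.

Drug A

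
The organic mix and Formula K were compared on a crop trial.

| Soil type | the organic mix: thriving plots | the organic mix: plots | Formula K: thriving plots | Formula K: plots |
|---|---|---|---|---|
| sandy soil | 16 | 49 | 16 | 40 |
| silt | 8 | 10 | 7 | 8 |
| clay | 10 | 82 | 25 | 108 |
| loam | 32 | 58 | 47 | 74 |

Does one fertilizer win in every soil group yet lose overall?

Sandy soil: the organic mix 16/49 = 32.7%, Formula K 16/40 = 40.0% → Formula K
Silt: the organic mix 8/10 = 80.0%, Formula K 7/8 = 87.5% → Formula K
Clay: the organic mix 10/82 = 12.2%, Formula K 25/108 = 23.1% → Formula K
Loam: the organic mix 32/58 = 55.2%, Formula K 47/74 = 63.5% → Formula K
Overall: the organic mix 66/199 = 33.2%, Formula K 95/230 = 41.3% → Formula K
Formula K wins overall and in every soil group — no reversal.

No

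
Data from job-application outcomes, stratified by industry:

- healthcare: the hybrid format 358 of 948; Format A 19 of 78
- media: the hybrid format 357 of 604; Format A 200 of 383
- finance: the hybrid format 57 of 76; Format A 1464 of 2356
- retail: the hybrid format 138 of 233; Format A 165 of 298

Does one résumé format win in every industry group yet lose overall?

Healthcare: the hybrid format 358/948 = 37.8%, Format A 19/78 = 24.4% → the hybrid format
Media: the hybrid format 357/604 = 59.1%, Format A 200/383 = 52.2% → the hybrid format
Finance: the hybrid format 57/76 = 75.0%, Format A 1464/2356 = 62.1% → the hybrid format
Retail: the hybrid format 138/233 = 59.2%, Format A 165/298 = 55.4% → the hybrid format
Overall: the hybrid format 910/1861 = 48.9%, Format A 1848/3115 = 59.3% → Format A
The hybrid format wins each industry group but Format A wins overall — the comparison reverses. The hybrid format's applications skew toward healthcare, which has a lower base rate.

Yes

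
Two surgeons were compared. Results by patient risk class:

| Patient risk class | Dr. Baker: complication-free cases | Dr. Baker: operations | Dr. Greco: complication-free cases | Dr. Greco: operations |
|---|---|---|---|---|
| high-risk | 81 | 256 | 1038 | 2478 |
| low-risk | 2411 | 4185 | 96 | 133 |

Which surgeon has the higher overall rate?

High-risk: Dr. Baker 81/256 = 31.6%, Dr. Greco 1038/2478 = 41.9% → Dr. Greco
Low-risk: Dr. Baker 2411/4185 = 57.6%, Dr. Greco 96/133 = 72.2% → Dr. Greco
Overall: Dr. Baker 2492/4441 = 56.1%, Dr. Greco 1134/2611 = 43.4% → Dr. Baker
(Dr. Greco wins every patient risk group but Dr. Baker wins overall — Dr. Greco's operations skew toward the low-rate high-risk group.)

Dr. Baker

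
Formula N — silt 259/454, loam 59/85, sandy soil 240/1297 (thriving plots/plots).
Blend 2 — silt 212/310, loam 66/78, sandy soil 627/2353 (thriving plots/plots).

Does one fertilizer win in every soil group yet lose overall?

No

Silt: Formula N 259/454 = 57.0%, Blend 2 212/310 = 68.4% → Blend 2
Loam: Formula N 59/85 = 69.4%, Blend 2 66/78 = 84.6% → Blend 2
Sandy soil: Formula N 240/1297 = 18.5%, Blend 2 627/2353 = 26.6% → Blend 2
Overall: Formula N 558/1836 = 30.4%, Blend 2 905/2741 = 33.0% → Blend 2
Blend 2 wins overall and in every soil group — no reversal.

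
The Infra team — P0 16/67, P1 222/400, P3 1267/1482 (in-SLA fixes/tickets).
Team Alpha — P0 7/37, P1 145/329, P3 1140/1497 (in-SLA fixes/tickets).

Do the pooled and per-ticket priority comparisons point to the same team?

Yes

P0: the Infra team 16/67 = 23.9%, Team Alpha 7/37 = 18.9% → the Infra team
P1: the Infra team 222/400 = 55.5%, Team Alpha 145/329 = 44.1% → the Infra team
P3: the Infra team 1267/1482 = 85.5%, Team Alpha 1140/1497 = 76.2% → the Infra team
Overall: the Infra team 1505/1949 = 77.2%, Team Alpha 1292/1863 = 69.4% → the Infra team
The Infra team wins overall and in every ticket group — no reversal.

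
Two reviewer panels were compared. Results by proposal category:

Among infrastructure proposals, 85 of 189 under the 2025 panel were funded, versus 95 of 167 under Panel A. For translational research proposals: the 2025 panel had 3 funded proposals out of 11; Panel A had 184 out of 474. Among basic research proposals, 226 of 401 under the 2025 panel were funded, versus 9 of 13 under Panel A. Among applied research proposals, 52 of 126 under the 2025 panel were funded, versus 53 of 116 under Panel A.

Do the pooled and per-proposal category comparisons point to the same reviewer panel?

No

Infrastructure: the 2025 panel 85/189 = 45.0%, Panel A 95/167 = 56.9% → Panel A
Translational research: the 2025 panel 3/11 = 27.3%, Panel A 184/474 = 38.8% → Panel A
Basic research: the 2025 panel 226/401 = 56.4%, Panel A 9/13 = 69.2% → Panel A
Applied research: the 2025 panel 52/126 = 41.3%, Panel A 53/116 = 45.7% → Panel A
Overall: the 2025 panel 366/727 = 50.3%, Panel A 341/770 = 44.3% → the 2025 panel
Panel A wins each proposal group but the 2025 panel wins overall — the comparison reverses. Panel A's proposals skew toward translational research, which has a lower base rate.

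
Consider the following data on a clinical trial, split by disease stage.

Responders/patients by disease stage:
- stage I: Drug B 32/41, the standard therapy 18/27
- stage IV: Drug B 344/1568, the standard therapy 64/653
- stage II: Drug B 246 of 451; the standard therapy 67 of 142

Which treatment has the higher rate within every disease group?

Drug B

Stage I: Drug B 32/41 = 78.0%, the standard therapy 18/27 = 66.7% → Drug B
Stage IV: Drug B 344/1568 = 21.9%, the standard therapy 64/653 = 9.8% → Drug B
Stage II: Drug B 246/451 = 54.5%, the standard therapy 67/142 = 47.2% → Drug B
Drug B has the higher rate in all 3 groups.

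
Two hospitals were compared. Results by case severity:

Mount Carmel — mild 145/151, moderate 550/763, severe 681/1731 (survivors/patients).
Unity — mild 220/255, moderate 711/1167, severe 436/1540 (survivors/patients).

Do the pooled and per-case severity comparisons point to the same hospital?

Yes

Mild: Mount Carmel 145/151 = 96.0%, Unity 220/255 = 86.3% → Mount Carmel
Moderate: Mount Carmel 550/763 = 72.1%, Unity 711/1167 = 60.9% → Mount Carmel
Severe: Mount Carmel 681/1731 = 39.3%, Unity 436/1540 = 28.3% → Mount Carmel
Overall: Mount Carmel 1376/2645 = 52.0%, Unity 1367/2962 = 46.2% → Mount Carmel
Mount Carmel wins overall and in every case group — no reversal.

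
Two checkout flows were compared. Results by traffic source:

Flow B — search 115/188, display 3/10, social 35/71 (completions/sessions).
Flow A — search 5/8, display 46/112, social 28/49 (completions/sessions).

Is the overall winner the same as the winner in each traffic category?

Search: Flow B 115/188 = 61.2%, Flow A 5/8 = 62.5% → Flow A
Display: Flow B 3/10 = 30.0%, Flow A 46/112 = 41.1% → Flow A
Social: Flow B 35/71 = 49.3%, Flow A 28/49 = 57.1% → Flow A
Overall: Flow B 153/269 = 56.9%, Flow A 79/169 = 46.7% → Flow B
Flow A wins each traffic group but Flow B wins overall — the comparison reverses. Flow A's sessions skew toward display, which has a lower base rate.

No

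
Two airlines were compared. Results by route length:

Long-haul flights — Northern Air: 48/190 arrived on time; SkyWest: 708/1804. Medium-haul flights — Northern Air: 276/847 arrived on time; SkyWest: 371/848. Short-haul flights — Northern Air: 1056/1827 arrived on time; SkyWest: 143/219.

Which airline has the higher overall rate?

Long-haul: Northern Air 48/190 = 25.3%, SkyWest 708/1804 = 39.2% → SkyWest
Medium-haul: Northern Air 276/847 = 32.6%, SkyWest 371/848 = 43.8% → SkyWest
Short-haul: Northern Air 1056/1827 = 57.8%, SkyWest 143/219 = 65.3% → SkyWest
Overall: Northern Air 1380/2864 = 48.2%, SkyWest 1222/2871 = 42.6% → Northern Air
(SkyWest wins every route group but Northern Air wins overall — SkyWest's flights skew toward the low-rate long-haul group.)

Northern Air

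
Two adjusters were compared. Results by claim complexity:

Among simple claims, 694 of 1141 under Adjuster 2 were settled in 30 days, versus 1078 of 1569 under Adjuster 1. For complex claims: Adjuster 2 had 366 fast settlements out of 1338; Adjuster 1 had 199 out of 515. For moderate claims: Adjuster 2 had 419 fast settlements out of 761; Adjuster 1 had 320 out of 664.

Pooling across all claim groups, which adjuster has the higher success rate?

Adjuster 1

Simple: Adjuster 2 694/1141 = 60.8%, Adjuster 1 1078/1569 = 68.7% → Adjuster 1
Complex: Adjuster 2 366/1338 = 27.4%, Adjuster 1 199/515 = 38.6% → Adjuster 1
Moderate: Adjuster 2 419/761 = 55.1%, Adjuster 1 320/664 = 48.2% → Adjuster 2
Overall: Adjuster 2 1479/3240 = 45.6%, Adjuster 1 1597/2748 = 58.1% → Adjuster 1
(Neither sweeps every claim group, but Adjuster 1 has the higher pooled rate.)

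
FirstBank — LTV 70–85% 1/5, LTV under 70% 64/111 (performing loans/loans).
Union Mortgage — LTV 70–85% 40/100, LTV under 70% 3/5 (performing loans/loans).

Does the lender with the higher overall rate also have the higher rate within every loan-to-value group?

LTV 70–85%: FirstBank 1/5 = 20.0%, Union Mortgage 40/100 = 40.0% → Union Mortgage
LTV under 70%: FirstBank 64/111 = 57.7%, Union Mortgage 3/5 = 60.0% → Union Mortgage
Overall: FirstBank 65/116 = 56.0%, Union Mortgage 43/105 = 41.0% → FirstBank
Union Mortgage wins each loan-to-value group but FirstBank wins overall — the comparison reverses. Union Mortgage's loans skew toward LTV 70–85%, which has a lower base rate.

No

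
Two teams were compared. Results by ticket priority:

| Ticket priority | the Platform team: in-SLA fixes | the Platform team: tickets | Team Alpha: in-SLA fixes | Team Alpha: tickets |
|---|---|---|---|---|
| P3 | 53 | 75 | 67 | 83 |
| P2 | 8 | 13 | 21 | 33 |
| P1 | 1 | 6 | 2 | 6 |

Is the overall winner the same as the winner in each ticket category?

Yes

P3: the Platform team 53/75 = 70.7%, Team Alpha 67/83 = 80.7% → Team Alpha
P2: the Platform team 8/13 = 61.5%, Team Alpha 21/33 = 63.6% → Team Alpha
P1: the Platform team 1/6 = 16.7%, Team Alpha 2/6 = 33.3% → Team Alpha
Overall: the Platform team 62/94 = 66.0%, Team Alpha 90/122 = 73.8% → Team Alpha
Team Alpha wins overall and in every ticket group — no reversal.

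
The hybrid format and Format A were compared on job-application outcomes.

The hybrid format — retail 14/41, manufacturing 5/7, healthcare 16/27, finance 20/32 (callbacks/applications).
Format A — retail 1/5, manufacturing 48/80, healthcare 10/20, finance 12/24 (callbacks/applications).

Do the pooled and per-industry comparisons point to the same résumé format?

No

Retail: the hybrid format 14/41 = 34.1%, Format A 1/5 = 20.0% → the hybrid format
Manufacturing: the hybrid format 5/7 = 71.4%, Format A 48/80 = 60.0% → the hybrid format
Healthcare: the hybrid format 16/27 = 59.3%, Format A 10/20 = 50.0% → the hybrid format
Finance: the hybrid format 20/32 = 62.5%, Format A 12/24 = 50.0% → the hybrid format
Overall: the hybrid format 55/107 = 51.4%, Format A 71/129 = 55.0% → Format A
The hybrid format wins each industry group but Format A wins overall — the comparison reverses. The hybrid format's applications skew toward retail, which has a lower base rate.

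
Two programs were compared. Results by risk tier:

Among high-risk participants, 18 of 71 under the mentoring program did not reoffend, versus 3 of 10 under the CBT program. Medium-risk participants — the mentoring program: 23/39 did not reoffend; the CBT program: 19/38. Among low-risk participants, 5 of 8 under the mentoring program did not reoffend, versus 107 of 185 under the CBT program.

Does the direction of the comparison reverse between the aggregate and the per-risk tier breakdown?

High-risk: the mentoring program 18/71 = 25.4%, the CBT program 3/10 = 30.0% → the CBT program
Medium-risk: the mentoring program 23/39 = 59.0%, the CBT program 19/38 = 50.0% → the mentoring program
Low-risk: the mentoring program 5/8 = 62.5%, the CBT program 107/185 = 57.8% → the mentoring program
Overall: the mentoring program 46/118 = 39.0%, the CBT program 129/233 = 55.4% → the CBT program
Neither sweeps: the mentoring program wins 2 of 3 groups, the CBT program wins 1. The CBT program wins overall but not every group — no Simpson reversal.

No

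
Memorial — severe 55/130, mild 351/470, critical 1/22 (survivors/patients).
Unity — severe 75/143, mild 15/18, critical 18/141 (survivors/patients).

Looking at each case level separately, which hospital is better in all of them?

Severe: Memorial 55/130 = 42.3%, Unity 75/143 = 52.4% → Unity
Mild: Memorial 351/470 = 74.7%, Unity 15/18 = 83.3% → Unity
Critical: Memorial 1/22 = 4.5%, Unity 18/141 = 12.8% → Unity
Unity has the higher rate in all 3 groups.

Unity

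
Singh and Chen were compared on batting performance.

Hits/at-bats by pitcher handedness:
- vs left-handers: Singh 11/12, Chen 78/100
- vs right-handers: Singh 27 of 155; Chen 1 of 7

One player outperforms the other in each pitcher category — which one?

Singh

Vs left-handers: Singh 11/12 = 91.7%, Chen 78/100 = 78.0% → Singh
Vs right-handers: Singh 27/155 = 17.4%, Chen 1/7 = 14.3% → Singh
Singh has the higher rate in both groups.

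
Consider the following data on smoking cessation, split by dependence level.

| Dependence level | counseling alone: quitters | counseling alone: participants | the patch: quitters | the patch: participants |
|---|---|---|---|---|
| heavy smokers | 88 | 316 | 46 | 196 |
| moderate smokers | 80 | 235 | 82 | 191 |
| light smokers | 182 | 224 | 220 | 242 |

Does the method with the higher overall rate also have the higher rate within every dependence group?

Heavy smokers: counseling alone 88/316 = 27.8%, the patch 46/196 = 23.5% → counseling alone
Moderate smokers: counseling alone 80/235 = 34.0%, the patch 82/191 = 42.9% → the patch
Light smokers: counseling alone 182/224 = 81.2%, the patch 220/242 = 90.9% → the patch
Overall: counseling alone 350/775 = 45.2%, the patch 348/629 = 55.3% → the patch
Neither sweeps: counseling alone wins 1 of 3 groups, the patch wins 2. The patch wins overall but not every group — no Simpson reversal.

No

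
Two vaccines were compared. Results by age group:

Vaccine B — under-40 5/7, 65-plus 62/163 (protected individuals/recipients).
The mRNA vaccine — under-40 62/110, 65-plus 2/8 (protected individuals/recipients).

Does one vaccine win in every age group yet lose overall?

Yes

Under-40: Vaccine B 5/7 = 71.4%, the mRNA vaccine 62/110 = 56.4% → Vaccine B
65-plus: Vaccine B 62/163 = 38.0%, the mRNA vaccine 2/8 = 25.0% → Vaccine B
Overall: Vaccine B 67/170 = 39.4%, the mRNA vaccine 64/118 = 54.2% → the mRNA vaccine
Vaccine B wins each age group but the mRNA vaccine wins overall — the comparison reverses. Vaccine B's recipients skew toward 65-plus, which has a lower base rate.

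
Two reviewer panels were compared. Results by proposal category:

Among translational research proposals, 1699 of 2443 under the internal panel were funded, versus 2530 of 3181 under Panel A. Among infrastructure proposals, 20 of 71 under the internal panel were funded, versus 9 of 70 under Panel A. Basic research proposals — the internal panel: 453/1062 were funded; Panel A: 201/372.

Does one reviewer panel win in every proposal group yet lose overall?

Translational research: the internal panel 1699/2443 = 69.5%, Panel A 2530/3181 = 79.5% → Panel A
Infrastructure: the internal panel 20/71 = 28.2%, Panel A 9/70 = 12.9% → the internal panel
Basic research: the internal panel 453/1062 = 42.7%, Panel A 201/372 = 54.0% → Panel A
Overall: the internal panel 2172/3576 = 60.7%, Panel A 2740/3623 = 75.6% → Panel A
Neither sweeps: the internal panel wins 1 of 3 groups, Panel A wins 2. Panel A wins overall but not every group — no Simpson reversal.

No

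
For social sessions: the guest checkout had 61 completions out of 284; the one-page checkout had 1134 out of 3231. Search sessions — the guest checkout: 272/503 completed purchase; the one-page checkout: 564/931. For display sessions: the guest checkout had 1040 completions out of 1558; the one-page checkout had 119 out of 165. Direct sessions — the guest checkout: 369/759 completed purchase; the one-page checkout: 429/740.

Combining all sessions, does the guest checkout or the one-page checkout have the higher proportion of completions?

the guest checkout

Social: the guest checkout 61/284 = 21.5%, the one-page checkout 1134/3231 = 35.1% → the one-page checkout
Search: the guest checkout 272/503 = 54.1%, the one-page checkout 564/931 = 60.6% → the one-page checkout
Display: the guest checkout 1040/1558 = 66.8%, the one-page checkout 119/165 = 72.1% → the one-page checkout
Direct: the guest checkout 369/759 = 48.6%, the one-page checkout 429/740 = 58.0% → the one-page checkout
Overall: the guest checkout 1742/3104 = 56.1%, the one-page checkout 2246/5067 = 44.3% → the guest checkout
(The one-page checkout wins every traffic group but the guest checkout wins overall — the one-page checkout's sessions skew toward the low-rate social group.)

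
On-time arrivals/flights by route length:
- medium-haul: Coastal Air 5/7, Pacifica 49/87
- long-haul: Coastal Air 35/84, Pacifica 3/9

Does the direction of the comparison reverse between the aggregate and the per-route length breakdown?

Medium-haul: Coastal Air 5/7 = 71.4%, Pacifica 49/87 = 56.3% → Coastal Air
Long-haul: Coastal Air 35/84 = 41.7%, Pacifica 3/9 = 33.3% → Coastal Air
Overall: Coastal Air 40/91 = 44.0%, Pacifica 52/96 = 54.2% → Pacifica
Coastal Air wins each route group but Pacifica wins overall — the comparison reverses. Coastal Air's flights skew toward long-haul, which has a lower base rate.

Yes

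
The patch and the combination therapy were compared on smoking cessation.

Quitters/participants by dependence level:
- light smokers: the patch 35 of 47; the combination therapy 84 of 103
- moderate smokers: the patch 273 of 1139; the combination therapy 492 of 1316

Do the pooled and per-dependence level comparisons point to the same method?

Yes

Light smokers: the patch 35/47 = 74.5%, the combination therapy 84/103 = 81.6% → the combination therapy
Moderate smokers: the patch 273/1139 = 24.0%, the combination therapy 492/1316 = 37.4% → the combination therapy
Overall: the patch 308/1186 = 26.0%, the combination therapy 576/1419 = 40.6% → the combination therapy
The combination therapy wins overall and in every dependence group — no reversal.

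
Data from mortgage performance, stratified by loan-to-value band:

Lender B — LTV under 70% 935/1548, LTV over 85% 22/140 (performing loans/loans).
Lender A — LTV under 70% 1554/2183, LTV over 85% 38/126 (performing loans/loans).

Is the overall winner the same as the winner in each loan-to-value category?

LTV under 70%: Lender B 935/1548 = 60.4%, Lender A 1554/2183 = 71.2% → Lender A
LTV over 85%: Lender B 22/140 = 15.7%, Lender A 38/126 = 30.2% → Lender A
Overall: Lender B 957/1688 = 56.7%, Lender A 1592/2309 = 68.9% → Lender A
Lender A wins overall and in every loan-to-value group — no reversal.

Yes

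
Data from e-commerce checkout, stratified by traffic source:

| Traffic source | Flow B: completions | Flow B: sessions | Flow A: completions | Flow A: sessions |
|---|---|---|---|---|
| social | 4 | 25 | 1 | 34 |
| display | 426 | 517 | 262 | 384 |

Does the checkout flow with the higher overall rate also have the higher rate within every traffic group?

Yes

Social: Flow B 4/25 = 16.0%, Flow A 1/34 = 2.9% → Flow B
Display: Flow B 426/517 = 82.4%, Flow A 262/384 = 68.2% → Flow B
Overall: Flow B 430/542 = 79.3%, Flow A 263/418 = 62.9% → Flow B
Flow B wins overall and in every traffic group — no reversal.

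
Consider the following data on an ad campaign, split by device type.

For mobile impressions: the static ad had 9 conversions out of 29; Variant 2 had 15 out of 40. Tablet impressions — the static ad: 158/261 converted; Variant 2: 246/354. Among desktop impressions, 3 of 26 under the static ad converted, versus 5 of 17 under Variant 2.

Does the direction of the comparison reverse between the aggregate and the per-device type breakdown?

No

Mobile: the static ad 9/29 = 31.0%, Variant 2 15/40 = 37.5% → Variant 2
Tablet: the static ad 158/261 = 60.5%, Variant 2 246/354 = 69.5% → Variant 2
Desktop: the static ad 3/26 = 11.5%, Variant 2 5/17 = 29.4% → Variant 2
Overall: the static ad 170/316 = 53.8%, Variant 2 266/411 = 64.7% → Variant 2
Variant 2 wins overall and in every device group — no reversal.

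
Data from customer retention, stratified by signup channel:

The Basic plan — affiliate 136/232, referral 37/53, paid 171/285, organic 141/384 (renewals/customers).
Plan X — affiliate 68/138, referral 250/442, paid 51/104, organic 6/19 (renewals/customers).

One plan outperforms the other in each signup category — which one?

Affiliate: the Basic plan 136/232 = 58.6%, Plan X 68/138 = 49.3% → the Basic plan
Referral: the Basic plan 37/53 = 69.8%, Plan X 250/442 = 56.6% → the Basic plan
Paid: the Basic plan 171/285 = 60.0%, Plan X 51/104 = 49.0% → the Basic plan
Organic: the Basic plan 141/384 = 36.7%, Plan X 6/19 = 31.6% → the Basic plan
The Basic plan has the higher rate in all 4 groups.

the Basic plan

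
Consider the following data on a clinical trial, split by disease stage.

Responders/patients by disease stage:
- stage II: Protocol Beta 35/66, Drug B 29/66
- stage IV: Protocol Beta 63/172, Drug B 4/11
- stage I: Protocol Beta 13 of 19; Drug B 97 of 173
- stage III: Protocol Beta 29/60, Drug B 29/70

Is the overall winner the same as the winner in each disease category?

Stage II: Protocol Beta 35/66 = 53.0%, Drug B 29/66 = 43.9% → Protocol Beta
Stage IV: Protocol Beta 63/172 = 36.6%, Drug B 4/11 = 36.4% → Protocol Beta
Stage I: Protocol Beta 13/19 = 68.4%, Drug B 97/173 = 56.1% → Protocol Beta
Stage III: Protocol Beta 29/60 = 48.3%, Drug B 29/70 = 41.4% → Protocol Beta
Overall: Protocol Beta 140/317 = 44.2%, Drug B 159/320 = 49.7% → Drug B
Protocol Beta wins each disease group but Drug B wins overall — the comparison reverses. Protocol Beta's patients skew toward stage IV, which has a lower base rate.

No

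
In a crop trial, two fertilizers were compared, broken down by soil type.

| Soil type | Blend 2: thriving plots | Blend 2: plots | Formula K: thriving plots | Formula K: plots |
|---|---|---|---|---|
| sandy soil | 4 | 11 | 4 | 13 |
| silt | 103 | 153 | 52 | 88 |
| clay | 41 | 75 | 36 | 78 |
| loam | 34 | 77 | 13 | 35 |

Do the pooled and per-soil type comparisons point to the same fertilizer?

Sandy soil: Blend 2 4/11 = 36.4%, Formula K 4/13 = 30.8% → Blend 2
Silt: Blend 2 103/153 = 67.3%, Formula K 52/88 = 59.1% → Blend 2
Clay: Blend 2 41/75 = 54.7%, Formula K 36/78 = 46.2% → Blend 2
Loam: Blend 2 34/77 = 44.2%, Formula K 13/35 = 37.1% → Blend 2
Overall: Blend 2 182/316 = 57.6%, Formula K 105/214 = 49.1% → Blend 2
Blend 2 wins overall and in every soil group — no reversal.

Yes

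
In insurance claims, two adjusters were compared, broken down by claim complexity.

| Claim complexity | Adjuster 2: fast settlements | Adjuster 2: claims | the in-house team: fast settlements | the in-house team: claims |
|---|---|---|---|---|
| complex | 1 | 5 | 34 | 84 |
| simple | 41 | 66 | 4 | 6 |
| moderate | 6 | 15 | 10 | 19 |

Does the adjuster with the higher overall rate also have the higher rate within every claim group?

Complex: Adjuster 2 1/5 = 20.0%, the in-house team 34/84 = 40.5% → the in-house team
Simple: Adjuster 2 41/66 = 62.1%, the in-house team 4/6 = 66.7% → the in-house team
Moderate: Adjuster 2 6/15 = 40.0%, the in-house team 10/19 = 52.6% → the in-house team
Overall: Adjuster 2 48/86 = 55.8%, the in-house team 48/109 = 44.0% → Adjuster 2
The in-house team wins each claim group but Adjuster 2 wins overall — the comparison reverses. The in-house team's claims skew toward complex, which has a lower base rate.

No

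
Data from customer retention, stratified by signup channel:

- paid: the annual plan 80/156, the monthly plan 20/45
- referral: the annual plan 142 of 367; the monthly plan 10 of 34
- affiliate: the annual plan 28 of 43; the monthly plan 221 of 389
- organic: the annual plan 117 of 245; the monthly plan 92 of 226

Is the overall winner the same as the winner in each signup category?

Paid: the annual plan 80/156 = 51.3%, the monthly plan 20/45 = 44.4% → the annual plan
Referral: the annual plan 142/367 = 38.7%, the monthly plan 10/34 = 29.4% → the annual plan
Affiliate: the annual plan 28/43 = 65.1%, the monthly plan 221/389 = 56.8% → the annual plan
Organic: the annual plan 117/245 = 47.8%, the monthly plan 92/226 = 40.7% → the annual plan
Overall: the annual plan 367/811 = 45.3%, the monthly plan 343/694 = 49.4% → the monthly plan
The annual plan wins each signup group but the monthly plan wins overall — the comparison reverses. The annual plan's customers skew toward referral, which has a lower base rate.

No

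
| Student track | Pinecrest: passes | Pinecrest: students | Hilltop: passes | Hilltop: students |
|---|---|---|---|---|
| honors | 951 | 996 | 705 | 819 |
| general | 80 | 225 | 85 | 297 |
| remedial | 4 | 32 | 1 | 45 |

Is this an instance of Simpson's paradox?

No

Honors: Pinecrest 951/996 = 95.5%, Hilltop 705/819 = 86.1% → Pinecrest
General: Pinecrest 80/225 = 35.6%, Hilltop 85/297 = 28.6% → Pinecrest
Remedial: Pinecrest 4/32 = 12.5%, Hilltop 1/45 = 2.2% → Pinecrest
Overall: Pinecrest 1035/1253 = 82.6%, Hilltop 791/1161 = 68.1% → Pinecrest
Pinecrest wins overall and in every student group — no reversal.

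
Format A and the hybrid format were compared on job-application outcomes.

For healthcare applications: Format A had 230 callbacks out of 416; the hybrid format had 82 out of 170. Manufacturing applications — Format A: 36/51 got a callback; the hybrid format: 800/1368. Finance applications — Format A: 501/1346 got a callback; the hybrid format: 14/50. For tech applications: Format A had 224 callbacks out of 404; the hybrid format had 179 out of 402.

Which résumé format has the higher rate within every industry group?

Healthcare: Format A 230/416 = 55.3%, the hybrid format 82/170 = 48.2% → Format A
Manufacturing: Format A 36/51 = 70.6%, the hybrid format 800/1368 = 58.5% → Format A
Finance: Format A 501/1346 = 37.2%, the hybrid format 14/50 = 28.0% → Format A
Tech: Format A 224/404 = 55.4%, the hybrid format 179/402 = 44.5% → Format A
Format A has the higher rate in all 4 groups.

Format A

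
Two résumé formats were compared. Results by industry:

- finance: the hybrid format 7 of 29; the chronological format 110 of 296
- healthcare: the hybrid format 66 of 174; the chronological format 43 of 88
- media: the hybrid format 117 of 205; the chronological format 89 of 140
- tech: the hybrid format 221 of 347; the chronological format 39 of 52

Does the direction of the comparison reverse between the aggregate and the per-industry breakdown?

Yes

Finance: the hybrid format 7/29 = 24.1%, the chronological format 110/296 = 37.2% → the chronological format
Healthcare: the hybrid format 66/174 = 37.9%, the chronological format 43/88 = 48.9% → the chronological format
Media: the hybrid format 117/205 = 57.1%, the chronological format 89/140 = 63.6% → the chronological format
Tech: the hybrid format 221/347 = 63.7%, the chronological format 39/52 = 75.0% → the chronological format
Overall: the hybrid format 411/755 = 54.4%, the chronological format 281/576 = 48.8% → the hybrid format
The chronological format wins each industry group but the hybrid format wins overall — the comparison reverses. The chronological format's applications skew toward finance, which has a lower base rate.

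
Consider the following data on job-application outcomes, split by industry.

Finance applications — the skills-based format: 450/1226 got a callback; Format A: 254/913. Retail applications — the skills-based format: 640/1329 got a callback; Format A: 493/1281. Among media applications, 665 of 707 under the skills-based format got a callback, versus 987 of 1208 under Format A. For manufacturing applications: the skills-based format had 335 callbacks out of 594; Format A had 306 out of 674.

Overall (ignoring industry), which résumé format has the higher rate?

Finance: the skills-based format 450/1226 = 36.7%, Format A 254/913 = 27.8% → the skills-based format
Retail: the skills-based format 640/1329 = 48.2%, Format A 493/1281 = 38.5% → the skills-based format
Media: the skills-based format 665/707 = 94.1%, Format A 987/1208 = 81.7% → the skills-based format
Manufacturing: the skills-based format 335/594 = 56.4%, Format A 306/674 = 45.4% → the skills-based format
Overall: the skills-based format 2090/3856 = 54.2%, Format A 2040/4076 = 50.0% → the skills-based format

the skills-based format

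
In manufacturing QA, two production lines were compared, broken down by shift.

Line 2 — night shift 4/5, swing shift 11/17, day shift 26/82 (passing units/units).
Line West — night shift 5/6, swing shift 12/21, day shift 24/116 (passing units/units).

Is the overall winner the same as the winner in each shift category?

No

Night shift: Line 2 4/5 = 80.0%, Line West 5/6 = 83.3% → Line West
Swing shift: Line 2 11/17 = 64.7%, Line West 12/21 = 57.1% → Line 2
Day shift: Line 2 26/82 = 31.7%, Line West 24/116 = 20.7% → Line 2
Overall: Line 2 41/104 = 39.4%, Line West 41/143 = 28.7% → Line 2
Neither sweeps: Line 2 wins 2 of 3 groups, Line West wins 1. Line 2 wins overall but not every group — no Simpson reversal.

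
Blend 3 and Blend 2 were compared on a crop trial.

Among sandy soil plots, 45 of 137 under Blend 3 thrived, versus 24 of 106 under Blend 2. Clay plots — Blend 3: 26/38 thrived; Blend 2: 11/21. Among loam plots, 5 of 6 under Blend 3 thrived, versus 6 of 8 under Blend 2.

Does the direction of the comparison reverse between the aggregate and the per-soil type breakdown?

Sandy soil: Blend 3 45/137 = 32.8%, Blend 2 24/106 = 22.6% → Blend 3
Clay: Blend 3 26/38 = 68.4%, Blend 2 11/21 = 52.4% → Blend 3
Loam: Blend 3 5/6 = 83.3%, Blend 2 6/8 = 75.0% → Blend 3
Overall: Blend 3 76/181 = 42.0%, Blend 2 41/135 = 30.4% → Blend 3
Blend 3 wins overall and in every soil group — no reversal.

No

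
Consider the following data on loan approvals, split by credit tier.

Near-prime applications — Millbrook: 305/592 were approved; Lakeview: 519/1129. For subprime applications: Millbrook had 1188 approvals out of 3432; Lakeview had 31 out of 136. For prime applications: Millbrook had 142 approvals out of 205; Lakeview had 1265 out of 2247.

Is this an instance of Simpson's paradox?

Yes

Near-prime: Millbrook 305/592 = 51.5%, Lakeview 519/1129 = 46.0% → Millbrook
Subprime: Millbrook 1188/3432 = 34.6%, Lakeview 31/136 = 22.8% → Millbrook
Prime: Millbrook 142/205 = 69.3%, Lakeview 1265/2247 = 56.3% → Millbrook
Overall: Millbrook 1635/4229 = 38.7%, Lakeview 1815/3512 = 51.7% → Lakeview
Millbrook wins each credit group but Lakeview wins overall — the comparison reverses. Millbrook's applications skew toward subprime, which has a lower base rate.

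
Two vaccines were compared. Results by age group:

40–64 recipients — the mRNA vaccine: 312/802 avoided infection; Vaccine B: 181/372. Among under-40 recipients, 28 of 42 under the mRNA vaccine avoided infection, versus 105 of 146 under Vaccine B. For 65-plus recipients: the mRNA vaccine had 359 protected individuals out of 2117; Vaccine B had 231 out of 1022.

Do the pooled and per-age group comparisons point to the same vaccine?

40–64: the mRNA vaccine 312/802 = 38.9%, Vaccine B 181/372 = 48.7% → Vaccine B
Under-40: the mRNA vaccine 28/42 = 66.7%, Vaccine B 105/146 = 71.9% → Vaccine B
65-plus: the mRNA vaccine 359/2117 = 17.0%, Vaccine B 231/1022 = 22.6% → Vaccine B
Overall: the mRNA vaccine 699/2961 = 23.6%, Vaccine B 517/1540 = 33.6% → Vaccine B
Vaccine B wins overall and in every age group — no reversal.

Yes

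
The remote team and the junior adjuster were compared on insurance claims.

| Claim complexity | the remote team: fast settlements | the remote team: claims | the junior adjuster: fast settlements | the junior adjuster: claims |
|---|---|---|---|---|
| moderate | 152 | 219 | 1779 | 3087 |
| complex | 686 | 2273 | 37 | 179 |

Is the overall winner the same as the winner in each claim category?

Moderate: the remote team 152/219 = 69.4%, the junior adjuster 1779/3087 = 57.6% → the remote team
Complex: the remote team 686/2273 = 30.2%, the junior adjuster 37/179 = 20.7% → the remote team
Overall: the remote team 838/2492 = 33.6%, the junior adjuster 1816/3266 = 55.6% → the junior adjuster
The remote team wins each claim group but the junior adjuster wins overall — the comparison reverses. The remote team's claims skew toward complex, which has a lower base rate.

No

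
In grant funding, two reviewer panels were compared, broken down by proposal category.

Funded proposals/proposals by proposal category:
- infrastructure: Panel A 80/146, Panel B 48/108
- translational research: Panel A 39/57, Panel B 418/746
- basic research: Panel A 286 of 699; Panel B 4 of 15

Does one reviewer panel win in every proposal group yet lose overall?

Infrastructure: Panel A 80/146 = 54.8%, Panel B 48/108 = 44.4% → Panel A
Translational research: Panel A 39/57 = 68.4%, Panel B 418/746 = 56.0% → Panel A
Basic research: Panel A 286/699 = 40.9%, Panel B 4/15 = 26.7% → Panel A
Overall: Panel A 405/902 = 44.9%, Panel B 470/869 = 54.1% → Panel B
Panel A wins each proposal group but Panel B wins overall — the comparison reverses. Panel A's proposals skew toward basic research, which has a lower base rate.

Yes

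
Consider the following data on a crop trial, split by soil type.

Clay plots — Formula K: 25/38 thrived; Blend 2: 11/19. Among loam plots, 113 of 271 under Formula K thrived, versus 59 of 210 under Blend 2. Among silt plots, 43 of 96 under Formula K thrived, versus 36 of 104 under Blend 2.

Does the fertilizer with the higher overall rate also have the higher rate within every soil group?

Yes

Clay: Formula K 25/38 = 65.8%, Blend 2 11/19 = 57.9% → Formula K
Loam: Formula K 113/271 = 41.7%, Blend 2 59/210 = 28.1% → Formula K
Silt: Formula K 43/96 = 44.8%, Blend 2 36/104 = 34.6% → Formula K
Overall: Formula K 181/405 = 44.7%, Blend 2 106/333 = 31.8% → Formula K
Formula K wins overall and in every soil group — no reversal.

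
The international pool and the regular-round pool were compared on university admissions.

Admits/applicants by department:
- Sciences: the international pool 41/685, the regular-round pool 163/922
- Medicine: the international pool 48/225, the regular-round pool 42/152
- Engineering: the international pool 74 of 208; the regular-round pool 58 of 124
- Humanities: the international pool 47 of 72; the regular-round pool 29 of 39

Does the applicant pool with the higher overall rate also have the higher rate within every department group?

Sciences: the international pool 41/685 = 6.0%, the regular-round pool 163/922 = 17.7% → the regular-round pool
Medicine: the international pool 48/225 = 21.3%, the regular-round pool 42/152 = 27.6% → the regular-round pool
Engineering: the international pool 74/208 = 35.6%, the regular-round pool 58/124 = 46.8% → the regular-round pool
Humanities: the international pool 47/72 = 65.3%, the regular-round pool 29/39 = 74.4% → the regular-round pool
Overall: the international pool 210/1190 = 17.6%, the regular-round pool 292/1237 = 23.6% → the regular-round pool
The regular-round pool wins overall and in every department group — no reversal.

Yes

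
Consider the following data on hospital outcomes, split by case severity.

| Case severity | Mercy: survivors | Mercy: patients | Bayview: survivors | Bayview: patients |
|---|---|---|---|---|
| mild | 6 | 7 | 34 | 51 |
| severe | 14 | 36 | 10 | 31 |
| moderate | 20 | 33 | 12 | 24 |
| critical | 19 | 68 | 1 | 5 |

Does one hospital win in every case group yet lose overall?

Yes

Mild: Mercy 6/7 = 85.7%, Bayview 34/51 = 66.7% → Mercy
Severe: Mercy 14/36 = 38.9%, Bayview 10/31 = 32.3% → Mercy
Moderate: Mercy 20/33 = 60.6%, Bayview 12/24 = 50.0% → Mercy
Critical: Mercy 19/68 = 27.9%, Bayview 1/5 = 20.0% → Mercy
Overall: Mercy 59/144 = 41.0%, Bayview 57/111 = 51.4% → Bayview
Mercy wins each case group but Bayview wins overall — the comparison reverses. Mercy's patients skew toward critical, which has a lower base rate.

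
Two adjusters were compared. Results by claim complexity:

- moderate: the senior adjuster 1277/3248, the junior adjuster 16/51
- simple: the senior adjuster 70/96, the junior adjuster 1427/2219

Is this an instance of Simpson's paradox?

Moderate: the senior adjuster 1277/3248 = 39.3%, the junior adjuster 16/51 = 31.4% → the senior adjuster
Simple: the senior adjuster 70/96 = 72.9%, the junior adjuster 1427/2219 = 64.3% → the senior adjuster
Overall: the senior adjuster 1347/3344 = 40.3%, the junior adjuster 1443/2270 = 63.6% → the junior adjuster
The senior adjuster wins each claim group but the junior adjuster wins overall — the comparison reverses. The senior adjuster's claims skew toward moderate, which has a lower base rate.

Yes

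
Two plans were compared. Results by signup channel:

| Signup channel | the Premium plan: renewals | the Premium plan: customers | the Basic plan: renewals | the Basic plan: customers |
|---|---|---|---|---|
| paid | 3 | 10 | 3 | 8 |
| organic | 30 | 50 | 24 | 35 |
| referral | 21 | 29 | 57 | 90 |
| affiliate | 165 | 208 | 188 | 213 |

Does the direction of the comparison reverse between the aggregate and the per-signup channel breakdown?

No

Paid: the Premium plan 3/10 = 30.0%, the Basic plan 3/8 = 37.5% → the Basic plan
Organic: the Premium plan 30/50 = 60.0%, the Basic plan 24/35 = 68.6% → the Basic plan
Referral: the Premium plan 21/29 = 72.4%, the Basic plan 57/90 = 63.3% → the Premium plan
Affiliate: the Premium plan 165/208 = 79.3%, the Basic plan 188/213 = 88.3% → the Basic plan
Overall: the Premium plan 219/297 = 73.7%, the Basic plan 272/346 = 78.6% → the Basic plan
Neither sweeps: the Premium plan wins 1 of 4 groups, the Basic plan wins 3. The Basic plan wins overall but not every group — no Simpson reversal.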